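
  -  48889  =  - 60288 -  - 11399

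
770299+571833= 1342132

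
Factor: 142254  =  2^1 * 3^2*7^1 * 1129^1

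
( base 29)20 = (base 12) 4A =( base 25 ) 28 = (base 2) 111010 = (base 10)58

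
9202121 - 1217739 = 7984382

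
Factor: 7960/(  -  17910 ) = -4/9 = - 2^2*3^(- 2 ) 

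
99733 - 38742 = 60991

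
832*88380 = 73532160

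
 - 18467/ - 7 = 18467/7= 2638.14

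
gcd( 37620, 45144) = 7524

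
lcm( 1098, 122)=1098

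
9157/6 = 1526  +  1/6 = 1526.17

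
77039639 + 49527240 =126566879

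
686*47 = 32242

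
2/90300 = 1/45150 = 0.00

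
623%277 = 69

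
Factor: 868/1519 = 2^2*7^( - 1) = 4/7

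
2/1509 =2/1509 = 0.00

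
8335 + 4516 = 12851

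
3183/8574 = 1061/2858 = 0.37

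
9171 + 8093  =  17264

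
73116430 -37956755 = 35159675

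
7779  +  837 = 8616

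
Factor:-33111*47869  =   - 3^2*13^1*283^1*47869^1=- 1584990459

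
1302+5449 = 6751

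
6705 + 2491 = 9196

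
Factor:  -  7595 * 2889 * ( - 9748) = 2^2*3^3*5^1*7^2 * 31^1*107^1*2437^1 = 213890177340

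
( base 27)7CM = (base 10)5449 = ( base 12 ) 31a1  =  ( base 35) 4FO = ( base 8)12511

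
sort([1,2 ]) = [ 1,2]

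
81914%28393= 25128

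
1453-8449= - 6996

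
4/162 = 2/81 = 0.02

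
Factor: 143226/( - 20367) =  - 218/31= - 2^1* 31^ ( - 1 )*109^1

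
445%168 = 109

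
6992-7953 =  - 961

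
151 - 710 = -559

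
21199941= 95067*223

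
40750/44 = 20375/22 = 926.14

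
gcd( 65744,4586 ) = 2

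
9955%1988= 15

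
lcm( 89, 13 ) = 1157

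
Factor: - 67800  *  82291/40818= -929888300/6803 = - 2^2 * 5^2*11^1 * 113^1*6803^( - 1 ) * 7481^1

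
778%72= 58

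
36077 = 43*839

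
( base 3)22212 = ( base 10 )239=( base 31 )7m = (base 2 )11101111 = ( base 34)71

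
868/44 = 19 + 8/11  =  19.73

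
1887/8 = 1887/8 = 235.88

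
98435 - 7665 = 90770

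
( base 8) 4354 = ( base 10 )2284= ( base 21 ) 53G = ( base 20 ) 5E4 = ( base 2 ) 100011101100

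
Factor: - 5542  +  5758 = 2^3*3^3 = 216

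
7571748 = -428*( - 17691) 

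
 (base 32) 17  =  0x27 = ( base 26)1d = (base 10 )39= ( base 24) 1F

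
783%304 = 175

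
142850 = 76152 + 66698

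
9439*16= 151024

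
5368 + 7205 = 12573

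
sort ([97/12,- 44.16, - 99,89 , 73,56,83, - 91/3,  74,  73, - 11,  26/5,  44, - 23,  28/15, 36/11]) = [ - 99,-44.16, - 91/3,  -  23, - 11, 28/15,36/11, 26/5,  97/12,44,56, 73, 73,74,83,89]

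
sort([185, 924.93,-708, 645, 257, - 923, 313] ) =[ -923, - 708,185, 257 , 313,645,924.93]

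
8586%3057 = 2472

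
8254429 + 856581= 9111010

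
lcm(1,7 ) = 7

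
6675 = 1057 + 5618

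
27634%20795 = 6839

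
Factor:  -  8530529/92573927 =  - 7^1*1091^1 * 1117^1*92573927^( - 1 ) 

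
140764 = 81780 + 58984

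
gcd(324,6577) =1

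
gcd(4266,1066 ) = 2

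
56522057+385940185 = 442462242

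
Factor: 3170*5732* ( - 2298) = -2^4*3^1*5^1*317^1*383^1 * 1433^1 = - 41755671120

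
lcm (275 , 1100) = 1100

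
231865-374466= -142601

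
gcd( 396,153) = 9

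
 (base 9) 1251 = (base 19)2b6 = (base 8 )1651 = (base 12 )661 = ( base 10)937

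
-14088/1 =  - 14088 = -14088.00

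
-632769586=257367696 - 890137282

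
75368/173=75368/173=435.65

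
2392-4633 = - 2241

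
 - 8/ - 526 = 4/263 = 0.02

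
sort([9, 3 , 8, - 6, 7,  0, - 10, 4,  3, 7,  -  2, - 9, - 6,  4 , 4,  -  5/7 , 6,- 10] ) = [-10, - 10, - 9, - 6 ,  -  6, - 2, - 5/7,0,3, 3, 4,4, 4 , 6,7,7,8,9 ]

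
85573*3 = 256719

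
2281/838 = 2+605/838=2.72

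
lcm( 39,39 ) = 39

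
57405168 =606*94728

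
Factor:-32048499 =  - 3^1*7^2*23^1*9479^1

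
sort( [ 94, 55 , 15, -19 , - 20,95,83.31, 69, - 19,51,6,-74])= [ - 74, -20, - 19, -19 , 6, 15, 51 , 55,69,83.31,94,  95 ] 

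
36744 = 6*6124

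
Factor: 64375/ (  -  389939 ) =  - 5^4*11^ ( - 1)*103^1*35449^(  -  1)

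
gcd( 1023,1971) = 3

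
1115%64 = 27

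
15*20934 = 314010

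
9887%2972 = 971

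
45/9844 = 45/9844 = 0.00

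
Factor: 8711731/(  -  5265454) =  - 2^(- 1)*7^1*1244533^1*2632727^( - 1) 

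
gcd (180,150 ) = 30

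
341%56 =5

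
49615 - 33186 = 16429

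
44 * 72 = 3168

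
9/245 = 9/245 = 0.04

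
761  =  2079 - 1318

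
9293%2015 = 1233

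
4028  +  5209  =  9237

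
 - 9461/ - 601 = 15  +  446/601=15.74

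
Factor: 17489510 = 2^1*5^1 * 1748951^1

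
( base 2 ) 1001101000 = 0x268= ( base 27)mm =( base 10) 616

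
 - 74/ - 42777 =74/42777 = 0.00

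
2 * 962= 1924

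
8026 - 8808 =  - 782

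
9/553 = 9/553 = 0.02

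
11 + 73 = 84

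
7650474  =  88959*86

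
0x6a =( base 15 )71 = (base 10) 106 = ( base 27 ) 3P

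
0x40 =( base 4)1000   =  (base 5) 224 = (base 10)64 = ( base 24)2G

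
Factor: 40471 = 40471^1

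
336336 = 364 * 924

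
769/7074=769/7074 = 0.11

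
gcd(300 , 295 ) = 5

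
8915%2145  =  335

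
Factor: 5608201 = 37^1*151573^1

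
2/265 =2/265 =0.01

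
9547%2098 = 1155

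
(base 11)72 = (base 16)4F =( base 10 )79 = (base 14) 59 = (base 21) 3g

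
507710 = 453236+54474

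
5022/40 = 2511/20= 125.55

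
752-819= -67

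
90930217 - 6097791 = 84832426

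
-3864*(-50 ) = 193200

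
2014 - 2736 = -722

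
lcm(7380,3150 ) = 258300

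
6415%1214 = 345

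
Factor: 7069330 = 2^1*5^1*19^1*29^1*1283^1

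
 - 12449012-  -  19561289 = 7112277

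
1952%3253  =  1952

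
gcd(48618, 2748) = 6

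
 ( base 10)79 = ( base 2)1001111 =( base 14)59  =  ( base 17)4B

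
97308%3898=3756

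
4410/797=4410/797  =  5.53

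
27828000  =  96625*288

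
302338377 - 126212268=176126109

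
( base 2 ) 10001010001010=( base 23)GGA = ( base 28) B7M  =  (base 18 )1954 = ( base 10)8842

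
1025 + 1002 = 2027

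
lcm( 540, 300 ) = 2700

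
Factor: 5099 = 5099^1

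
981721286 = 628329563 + 353391723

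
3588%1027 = 507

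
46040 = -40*( - 1151)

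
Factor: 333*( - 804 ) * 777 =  - 208027764 =-  2^2 * 3^4 * 7^1*37^2*67^1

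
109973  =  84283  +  25690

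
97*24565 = 2382805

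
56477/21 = 2689+8/21 = 2689.38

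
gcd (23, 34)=1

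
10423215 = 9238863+1184352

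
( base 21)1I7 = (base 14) 430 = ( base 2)1100111010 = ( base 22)1fc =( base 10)826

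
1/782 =1/782 = 0.00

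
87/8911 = 87/8911= 0.01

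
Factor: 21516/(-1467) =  - 44/3 = - 2^2 * 3^(-1 )*11^1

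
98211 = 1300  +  96911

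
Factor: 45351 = 3^2 * 5039^1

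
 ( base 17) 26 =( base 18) 24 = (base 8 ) 50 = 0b101000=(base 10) 40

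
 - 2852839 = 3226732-6079571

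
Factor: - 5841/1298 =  - 2^ (-1 )*3^2 = -9/2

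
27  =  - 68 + 95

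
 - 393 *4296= - 1688328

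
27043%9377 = 8289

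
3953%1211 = 320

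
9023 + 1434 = 10457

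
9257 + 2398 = 11655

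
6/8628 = 1/1438 = 0.00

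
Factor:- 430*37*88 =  - 1400080 = - 2^4*5^1 * 11^1*37^1*43^1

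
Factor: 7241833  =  83^1*87251^1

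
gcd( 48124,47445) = 1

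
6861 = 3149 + 3712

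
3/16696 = 3/16696 =0.00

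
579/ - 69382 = -1 + 68803/69382 = - 0.01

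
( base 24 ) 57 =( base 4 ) 1333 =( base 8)177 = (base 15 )87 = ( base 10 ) 127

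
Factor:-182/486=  - 91/243 = - 3^(-5 )*7^1*13^1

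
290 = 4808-4518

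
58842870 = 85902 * 685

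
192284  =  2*96142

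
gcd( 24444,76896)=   36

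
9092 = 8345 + 747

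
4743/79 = 60 + 3/79 = 60.04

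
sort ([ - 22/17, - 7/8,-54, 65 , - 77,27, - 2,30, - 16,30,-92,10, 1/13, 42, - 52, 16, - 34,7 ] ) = [-92, - 77, -54, - 52, - 34,-16, - 2, - 22/17, - 7/8,1/13,7,10,16,27,30, 30, 42, 65]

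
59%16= 11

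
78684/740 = 106 + 61/185 = 106.33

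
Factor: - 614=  - 2^1*307^1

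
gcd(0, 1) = 1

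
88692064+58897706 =147589770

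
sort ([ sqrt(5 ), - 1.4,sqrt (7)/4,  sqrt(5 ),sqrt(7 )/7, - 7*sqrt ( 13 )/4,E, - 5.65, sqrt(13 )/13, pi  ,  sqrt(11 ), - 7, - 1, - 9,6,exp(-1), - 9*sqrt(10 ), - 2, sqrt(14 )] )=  [  -  9*sqrt(10 ) , - 9,-7,-7*sqrt(13)/4, - 5.65 , - 2, - 1.4, - 1,  sqrt( 13) /13,exp( - 1 ) , sqrt(7 )/7,sqrt( 7) /4, sqrt(5 ),sqrt(5), E,pi,sqrt(11), sqrt( 14 ), 6]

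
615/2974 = 615/2974  =  0.21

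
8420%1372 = 188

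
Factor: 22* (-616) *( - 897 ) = 2^4*3^1*7^1 * 11^2*13^1*23^1 = 12156144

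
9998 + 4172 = 14170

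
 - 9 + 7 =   -  2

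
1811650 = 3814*475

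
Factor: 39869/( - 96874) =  - 2^( - 1)*39869^1*48437^(-1)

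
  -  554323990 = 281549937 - 835873927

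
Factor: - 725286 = -2^1*3^1*109^1 * 1109^1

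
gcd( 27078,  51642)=6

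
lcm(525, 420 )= 2100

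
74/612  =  37/306 = 0.12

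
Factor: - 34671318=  - 2^1 *3^1* 11^1*599^1 * 877^1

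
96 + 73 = 169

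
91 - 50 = 41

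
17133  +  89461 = 106594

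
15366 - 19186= -3820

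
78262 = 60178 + 18084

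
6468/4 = 1617 = 1617.00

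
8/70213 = 8/70213 = 0.00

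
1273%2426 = 1273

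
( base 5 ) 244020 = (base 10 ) 9260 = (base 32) 91C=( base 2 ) 10010000101100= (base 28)bmk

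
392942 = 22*17861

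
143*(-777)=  - 111111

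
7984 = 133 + 7851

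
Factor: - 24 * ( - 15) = 360 = 2^3* 3^2 * 5^1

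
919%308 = 303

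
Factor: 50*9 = 2^1*3^2 * 5^2 = 450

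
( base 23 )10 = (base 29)N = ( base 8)27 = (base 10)23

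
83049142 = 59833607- - 23215535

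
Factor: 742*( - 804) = - 2^3 * 3^1 *7^1*53^1*67^1=-596568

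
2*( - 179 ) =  - 358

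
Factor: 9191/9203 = 7^1*13^1* 101^1* 9203^( - 1 )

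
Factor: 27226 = 2^1 * 13613^1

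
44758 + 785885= 830643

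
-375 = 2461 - 2836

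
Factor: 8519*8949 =76236531 = 3^1 * 7^1*19^1*157^1*1217^1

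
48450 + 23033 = 71483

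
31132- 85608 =- 54476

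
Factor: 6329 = 6329^1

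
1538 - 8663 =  - 7125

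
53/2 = 53/2= 26.50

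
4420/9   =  4420/9 = 491.11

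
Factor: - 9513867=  - 3^1*11^2*26209^1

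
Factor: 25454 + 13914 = 2^3*7^1*19^1*37^1= 39368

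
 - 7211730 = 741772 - 7953502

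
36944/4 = 9236 = 9236.00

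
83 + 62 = 145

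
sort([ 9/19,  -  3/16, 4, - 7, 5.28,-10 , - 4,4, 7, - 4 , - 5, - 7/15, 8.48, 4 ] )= [ - 10 ,-7,  -  5, - 4, - 4, - 7/15, - 3/16,9/19,4,4,4, 5.28, 7,8.48 ] 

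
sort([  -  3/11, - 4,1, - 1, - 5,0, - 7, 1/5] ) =[ - 7, - 5, - 4, - 1 , - 3/11,  0,1/5  ,  1] 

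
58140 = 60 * 969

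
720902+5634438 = 6355340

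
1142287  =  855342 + 286945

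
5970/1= 5970 = 5970.00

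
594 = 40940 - 40346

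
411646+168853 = 580499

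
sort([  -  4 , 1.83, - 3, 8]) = [ -4,-3,1.83,8 ]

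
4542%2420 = 2122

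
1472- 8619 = -7147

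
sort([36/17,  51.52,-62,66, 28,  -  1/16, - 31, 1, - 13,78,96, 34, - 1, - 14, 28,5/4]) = [ -62, - 31, -14,-13, - 1, -1/16,  1,5/4, 36/17,28, 28, 34,51.52, 66,78,96] 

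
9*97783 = 880047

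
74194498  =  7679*9662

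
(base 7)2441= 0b1110001111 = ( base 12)63b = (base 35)Q1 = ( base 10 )911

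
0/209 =0= 0.00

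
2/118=1/59=0.02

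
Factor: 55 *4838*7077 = 1883118930 = 2^1*3^1*5^1*7^1*11^1*41^1*59^1*337^1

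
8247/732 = 11+65/244 = 11.27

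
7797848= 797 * 9784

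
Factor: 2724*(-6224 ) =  - 2^6*3^1 *227^1*389^1 = - 16954176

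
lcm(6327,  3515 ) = 31635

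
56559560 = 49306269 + 7253291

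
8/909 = 8/909 = 0.01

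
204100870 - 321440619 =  - 117339749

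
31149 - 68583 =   -  37434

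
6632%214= 212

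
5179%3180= 1999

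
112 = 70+42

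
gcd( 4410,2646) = 882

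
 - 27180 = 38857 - 66037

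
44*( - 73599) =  - 3238356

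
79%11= 2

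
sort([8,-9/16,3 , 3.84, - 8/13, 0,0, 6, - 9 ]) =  [ - 9,-8/13, - 9/16, 0,0, 3, 3.84,6,8] 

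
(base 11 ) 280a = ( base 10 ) 3640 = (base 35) 2y0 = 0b111000111000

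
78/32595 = 26/10865=0.00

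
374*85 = 31790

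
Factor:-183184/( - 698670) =91592/349335 =2^3*3^(-2)*5^(  -  1)*7^( - 1 )*107^2*1109^(-1) 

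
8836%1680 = 436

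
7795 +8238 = 16033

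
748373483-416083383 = 332290100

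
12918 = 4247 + 8671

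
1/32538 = 1/32538  =  0.00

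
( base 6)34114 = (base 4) 1022332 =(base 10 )4798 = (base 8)11276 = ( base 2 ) 1001010111110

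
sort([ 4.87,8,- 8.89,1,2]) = [-8.89,1,2,4.87 , 8] 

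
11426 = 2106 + 9320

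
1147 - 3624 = - 2477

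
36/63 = 4/7 = 0.57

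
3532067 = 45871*77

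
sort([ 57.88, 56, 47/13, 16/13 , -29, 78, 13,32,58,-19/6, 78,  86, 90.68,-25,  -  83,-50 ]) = [-83, - 50, - 29, - 25,-19/6,  16/13,  47/13, 13, 32, 56, 57.88 , 58,78 , 78,86  ,  90.68]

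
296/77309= 296/77309 = 0.00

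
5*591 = 2955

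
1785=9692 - 7907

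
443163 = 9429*47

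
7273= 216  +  7057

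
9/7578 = 1/842 = 0.00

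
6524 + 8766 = 15290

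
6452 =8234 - 1782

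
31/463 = 31/463 = 0.07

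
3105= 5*621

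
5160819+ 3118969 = 8279788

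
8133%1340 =93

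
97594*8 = 780752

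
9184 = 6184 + 3000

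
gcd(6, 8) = 2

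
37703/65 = 580+ 3/65 = 580.05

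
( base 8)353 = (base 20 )BF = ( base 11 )1a4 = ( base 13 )151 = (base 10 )235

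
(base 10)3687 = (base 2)111001100111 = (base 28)4JJ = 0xE67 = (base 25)5mc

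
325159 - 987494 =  - 662335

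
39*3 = 117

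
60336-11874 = 48462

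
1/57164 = 1/57164 = 0.00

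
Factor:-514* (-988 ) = 2^3*13^1*19^1*257^1 = 507832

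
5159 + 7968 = 13127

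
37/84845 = 37/84845 = 0.00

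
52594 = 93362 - 40768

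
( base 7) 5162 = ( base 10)1808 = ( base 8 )3420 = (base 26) 2he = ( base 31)1RA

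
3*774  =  2322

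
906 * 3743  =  3391158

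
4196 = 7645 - 3449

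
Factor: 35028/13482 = 278/107 = 2^1*107^(-1 )*139^1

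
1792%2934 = 1792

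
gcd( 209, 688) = 1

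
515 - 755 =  - 240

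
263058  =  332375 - 69317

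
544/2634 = 272/1317 =0.21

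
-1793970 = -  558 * 3215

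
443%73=5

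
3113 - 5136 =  - 2023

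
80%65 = 15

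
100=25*4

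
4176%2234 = 1942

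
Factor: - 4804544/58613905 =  - 2^6*5^( - 1)*7^(-1)* 41^1 * 1831^1*1674683^ (-1)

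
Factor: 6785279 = 6785279^1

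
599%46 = 1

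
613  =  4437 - 3824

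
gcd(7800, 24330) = 30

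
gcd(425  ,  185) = 5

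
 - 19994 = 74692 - 94686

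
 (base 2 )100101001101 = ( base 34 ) 221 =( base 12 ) 1465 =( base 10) 2381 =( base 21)588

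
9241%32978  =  9241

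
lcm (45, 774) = 3870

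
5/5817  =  5/5817 = 0.00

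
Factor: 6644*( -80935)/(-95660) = 26886607/4783 = 11^1 * 151^1*4783^( - 1)*16187^1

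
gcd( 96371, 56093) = 1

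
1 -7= -6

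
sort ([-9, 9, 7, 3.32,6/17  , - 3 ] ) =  [ - 9,  -  3, 6/17, 3.32, 7, 9 ]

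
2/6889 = 2/6889 =0.00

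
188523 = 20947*9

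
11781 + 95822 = 107603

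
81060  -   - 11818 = 92878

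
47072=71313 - 24241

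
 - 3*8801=  -  26403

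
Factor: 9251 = 11^1*29^2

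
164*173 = 28372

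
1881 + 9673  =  11554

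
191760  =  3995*48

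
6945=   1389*5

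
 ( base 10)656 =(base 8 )1220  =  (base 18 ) 208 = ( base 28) nc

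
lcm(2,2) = 2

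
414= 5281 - 4867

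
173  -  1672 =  - 1499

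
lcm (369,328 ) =2952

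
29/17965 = 29/17965 = 0.00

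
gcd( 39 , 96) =3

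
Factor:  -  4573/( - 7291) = 17^1 * 23^( - 1 )*269^1 * 317^( - 1 ) 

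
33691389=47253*713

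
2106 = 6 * 351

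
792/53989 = 792/53989 = 0.01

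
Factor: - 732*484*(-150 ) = 2^5*3^2*5^2*11^2*61^1  =  53143200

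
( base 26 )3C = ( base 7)156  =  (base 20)4A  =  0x5a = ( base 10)90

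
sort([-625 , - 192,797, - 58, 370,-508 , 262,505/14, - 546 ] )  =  [ - 625, - 546,- 508, - 192, - 58,505/14,  262,  370, 797]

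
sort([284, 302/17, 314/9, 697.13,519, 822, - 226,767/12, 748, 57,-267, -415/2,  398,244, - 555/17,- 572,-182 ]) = [-572,  -  267,-226, - 415/2, - 182 ,-555/17,302/17 , 314/9, 57,767/12,244 , 284, 398, 519,697.13, 748,822 ] 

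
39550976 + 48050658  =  87601634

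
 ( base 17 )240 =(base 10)646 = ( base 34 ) J0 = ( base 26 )OM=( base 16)286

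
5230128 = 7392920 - 2162792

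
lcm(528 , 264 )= 528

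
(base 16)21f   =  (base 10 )543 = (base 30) I3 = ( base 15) 263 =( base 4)20133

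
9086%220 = 66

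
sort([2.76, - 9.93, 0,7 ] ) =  [ - 9.93,0, 2.76, 7] 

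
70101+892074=962175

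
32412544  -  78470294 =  - 46057750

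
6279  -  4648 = 1631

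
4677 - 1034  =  3643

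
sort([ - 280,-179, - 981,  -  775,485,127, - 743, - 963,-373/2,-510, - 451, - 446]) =[ - 981, - 963, - 775,  -  743,-510, - 451, - 446, - 280, - 373/2, - 179,127, 485]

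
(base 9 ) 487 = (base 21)j4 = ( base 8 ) 623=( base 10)403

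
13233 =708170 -694937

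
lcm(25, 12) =300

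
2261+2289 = 4550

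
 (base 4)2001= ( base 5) 1004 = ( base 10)129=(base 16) 81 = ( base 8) 201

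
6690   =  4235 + 2455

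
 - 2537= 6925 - 9462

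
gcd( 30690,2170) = 310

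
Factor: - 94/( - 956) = 2^( -1) * 47^1*239^( - 1) = 47/478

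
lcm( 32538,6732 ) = 195228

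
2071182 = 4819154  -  2747972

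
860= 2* 430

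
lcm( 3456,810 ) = 51840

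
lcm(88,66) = 264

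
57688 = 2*28844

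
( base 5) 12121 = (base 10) 911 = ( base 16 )38f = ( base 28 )14F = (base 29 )12C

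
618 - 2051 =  - 1433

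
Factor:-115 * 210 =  - 24150=- 2^1*3^1*5^2 * 7^1*23^1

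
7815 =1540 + 6275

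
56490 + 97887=154377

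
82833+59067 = 141900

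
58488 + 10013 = 68501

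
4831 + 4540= 9371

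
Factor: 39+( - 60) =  - 3^1*7^1  =  - 21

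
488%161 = 5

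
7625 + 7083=14708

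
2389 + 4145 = 6534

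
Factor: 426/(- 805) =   -  2^1* 3^1*5^(- 1 )*7^( - 1)*23^( - 1)*71^1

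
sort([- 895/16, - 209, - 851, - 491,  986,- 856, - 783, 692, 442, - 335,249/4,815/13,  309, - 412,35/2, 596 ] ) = [ - 856,-851, - 783, - 491, - 412  ,-335, - 209, - 895/16, 35/2, 249/4,815/13,  309, 442,596, 692,  986 ]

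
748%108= 100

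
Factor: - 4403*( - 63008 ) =277424224 =2^5*7^1  *  11^1*17^1*37^1*179^1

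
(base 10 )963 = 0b1111000011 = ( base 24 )1G3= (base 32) U3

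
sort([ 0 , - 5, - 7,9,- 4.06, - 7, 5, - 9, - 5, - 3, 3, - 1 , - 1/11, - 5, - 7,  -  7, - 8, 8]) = [ - 9, - 8,-7,-7, - 7, - 7, - 5 , - 5, - 5, - 4.06,-3, - 1 , - 1/11,0,3,5 , 8,  9]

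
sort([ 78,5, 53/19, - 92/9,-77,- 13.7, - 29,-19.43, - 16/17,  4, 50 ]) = [ - 77, - 29, - 19.43,-13.7, - 92/9, - 16/17,53/19, 4,5,50,78 ] 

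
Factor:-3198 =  - 2^1*3^1*13^1*41^1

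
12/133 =12/133 = 0.09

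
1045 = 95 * 11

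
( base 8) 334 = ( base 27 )84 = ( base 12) 164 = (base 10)220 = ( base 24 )94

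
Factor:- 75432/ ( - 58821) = 2^3*449^1*2801^( - 1) = 3592/2801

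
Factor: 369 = 3^2*41^1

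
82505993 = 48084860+34421133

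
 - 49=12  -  61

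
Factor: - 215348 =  - 2^2*7^1*7691^1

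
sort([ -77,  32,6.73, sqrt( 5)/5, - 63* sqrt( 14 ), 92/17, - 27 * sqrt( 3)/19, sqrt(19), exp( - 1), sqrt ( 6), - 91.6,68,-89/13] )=[ - 63*sqrt( 14), - 91.6, - 77,  -  89/13 ,-27*sqrt( 3)/19, exp( - 1) , sqrt( 5)/5,sqrt(6 ), sqrt(19 ), 92/17, 6.73, 32, 68 ] 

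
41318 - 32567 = 8751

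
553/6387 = 553/6387 =0.09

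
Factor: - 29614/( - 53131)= 2^1 *17^1 * 61^ ( - 1)=34/61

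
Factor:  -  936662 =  - 2^1*19^1*157^2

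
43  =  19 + 24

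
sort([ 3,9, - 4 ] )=[ - 4,3, 9]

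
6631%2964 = 703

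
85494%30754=23986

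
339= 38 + 301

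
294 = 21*14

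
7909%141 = 13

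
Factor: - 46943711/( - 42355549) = 73^( - 1 )*580213^( - 1 )*46943711^1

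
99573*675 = 67211775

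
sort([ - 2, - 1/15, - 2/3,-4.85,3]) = [-4.85, - 2, - 2/3, - 1/15,3]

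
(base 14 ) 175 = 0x12B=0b100101011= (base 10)299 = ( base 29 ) A9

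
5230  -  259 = 4971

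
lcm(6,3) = 6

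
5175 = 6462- 1287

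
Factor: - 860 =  - 2^2 * 5^1 * 43^1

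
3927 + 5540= 9467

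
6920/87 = 79 +47/87 = 79.54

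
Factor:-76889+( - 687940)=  - 3^3*13^1*2179^1= - 764829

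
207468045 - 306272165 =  -98804120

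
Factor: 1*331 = 331 = 331^1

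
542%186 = 170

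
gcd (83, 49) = 1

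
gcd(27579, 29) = 29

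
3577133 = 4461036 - 883903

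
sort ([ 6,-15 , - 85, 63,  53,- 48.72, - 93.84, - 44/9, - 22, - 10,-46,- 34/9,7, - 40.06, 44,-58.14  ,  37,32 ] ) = [ - 93.84, -85, - 58.14, - 48.72, - 46,-40.06,-22, - 15, - 10, - 44/9,-34/9, 6 , 7, 32 , 37,  44,53, 63]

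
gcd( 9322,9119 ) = 1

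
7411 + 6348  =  13759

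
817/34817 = 817/34817 = 0.02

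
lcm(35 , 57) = 1995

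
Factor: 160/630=2^4*3^( - 2) * 7^( - 1 ) = 16/63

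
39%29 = 10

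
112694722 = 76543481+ 36151241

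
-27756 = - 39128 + 11372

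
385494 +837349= 1222843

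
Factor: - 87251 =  - 87251^1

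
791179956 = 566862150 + 224317806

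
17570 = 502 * 35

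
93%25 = 18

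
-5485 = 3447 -8932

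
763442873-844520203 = - 81077330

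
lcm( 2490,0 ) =0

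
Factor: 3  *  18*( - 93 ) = -2^1 *3^4*31^1 = - 5022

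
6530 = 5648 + 882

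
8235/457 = 18 + 9/457=   18.02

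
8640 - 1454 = 7186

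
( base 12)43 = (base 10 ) 51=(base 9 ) 56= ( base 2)110011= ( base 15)36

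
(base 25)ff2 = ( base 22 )K36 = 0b10011000011000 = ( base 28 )CC8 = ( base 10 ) 9752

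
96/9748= 24/2437 = 0.01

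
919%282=73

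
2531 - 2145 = 386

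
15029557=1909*7873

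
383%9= 5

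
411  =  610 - 199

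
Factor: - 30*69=-2^1*3^2*5^1*23^1 = -2070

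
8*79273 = 634184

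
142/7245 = 142/7245 = 0.02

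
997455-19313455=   -  18316000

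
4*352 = 1408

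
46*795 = 36570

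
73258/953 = 73258/953 = 76.87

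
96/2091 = 32/697 = 0.05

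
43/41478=43/41478= 0.00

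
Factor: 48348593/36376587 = 3^(-3 )*13^( - 1)*37^( - 1) * 2801^ ( - 1)*48348593^1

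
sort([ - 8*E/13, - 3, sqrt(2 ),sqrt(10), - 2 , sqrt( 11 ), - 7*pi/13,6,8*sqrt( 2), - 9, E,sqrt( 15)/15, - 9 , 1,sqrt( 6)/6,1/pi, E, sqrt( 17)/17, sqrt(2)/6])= [ - 9, - 9, - 3, - 2, - 7*pi/13, - 8*E/13, sqrt(2) /6, sqrt(17)/17,sqrt(15)/15,1/pi,sqrt ( 6 ) /6, 1, sqrt( 2) , E,E, sqrt( 10), sqrt(11), 6,8 * sqrt(2)]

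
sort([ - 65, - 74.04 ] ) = [- 74.04, - 65] 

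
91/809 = 91/809 = 0.11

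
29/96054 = 29/96054 = 0.00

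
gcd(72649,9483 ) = 1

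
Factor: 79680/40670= 96/49 = 2^5 * 3^1*7^( - 2)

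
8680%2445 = 1345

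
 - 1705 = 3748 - 5453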